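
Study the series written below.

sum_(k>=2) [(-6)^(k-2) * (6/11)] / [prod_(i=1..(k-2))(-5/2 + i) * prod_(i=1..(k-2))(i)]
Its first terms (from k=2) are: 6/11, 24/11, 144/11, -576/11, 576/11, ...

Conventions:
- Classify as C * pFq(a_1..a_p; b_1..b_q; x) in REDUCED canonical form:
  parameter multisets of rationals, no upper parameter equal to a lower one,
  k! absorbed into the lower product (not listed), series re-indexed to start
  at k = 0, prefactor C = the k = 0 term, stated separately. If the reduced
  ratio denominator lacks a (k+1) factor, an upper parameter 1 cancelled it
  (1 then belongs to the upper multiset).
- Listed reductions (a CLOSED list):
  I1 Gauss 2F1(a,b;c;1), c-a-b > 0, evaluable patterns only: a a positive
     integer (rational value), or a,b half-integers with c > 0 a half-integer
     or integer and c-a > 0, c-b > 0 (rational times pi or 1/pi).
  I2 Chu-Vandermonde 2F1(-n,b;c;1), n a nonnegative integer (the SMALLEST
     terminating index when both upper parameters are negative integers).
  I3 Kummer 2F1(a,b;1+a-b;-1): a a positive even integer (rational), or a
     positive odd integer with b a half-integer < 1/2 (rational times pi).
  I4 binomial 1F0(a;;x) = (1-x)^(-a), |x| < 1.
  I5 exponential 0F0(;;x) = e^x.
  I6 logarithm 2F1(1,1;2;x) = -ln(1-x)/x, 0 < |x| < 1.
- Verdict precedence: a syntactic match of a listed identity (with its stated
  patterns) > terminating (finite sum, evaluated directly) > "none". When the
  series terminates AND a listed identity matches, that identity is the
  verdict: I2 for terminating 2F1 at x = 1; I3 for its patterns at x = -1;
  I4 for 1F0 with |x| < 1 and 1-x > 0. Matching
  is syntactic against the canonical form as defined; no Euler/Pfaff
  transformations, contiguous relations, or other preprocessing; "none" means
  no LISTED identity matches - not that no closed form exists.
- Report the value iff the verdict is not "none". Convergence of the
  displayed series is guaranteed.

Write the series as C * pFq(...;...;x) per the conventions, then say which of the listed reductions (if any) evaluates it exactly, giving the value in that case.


Canonical form: C = 6/11 times 0F1 with upper {-}, lower {-3/2}, x = -6. Verdict: no listed reduction: x = -6 and upper {-} fail every I1-I6 pattern.

Key step: with t_0 = 6/11, the lower running product (C = 6/11) is a rising factorial.
Consecutive-term ratio: r(k) = (-6) * 1 / [(k-3/2) (k+1)] - rational in k. x = (-6); t_0 = 6/11; negate the roots.


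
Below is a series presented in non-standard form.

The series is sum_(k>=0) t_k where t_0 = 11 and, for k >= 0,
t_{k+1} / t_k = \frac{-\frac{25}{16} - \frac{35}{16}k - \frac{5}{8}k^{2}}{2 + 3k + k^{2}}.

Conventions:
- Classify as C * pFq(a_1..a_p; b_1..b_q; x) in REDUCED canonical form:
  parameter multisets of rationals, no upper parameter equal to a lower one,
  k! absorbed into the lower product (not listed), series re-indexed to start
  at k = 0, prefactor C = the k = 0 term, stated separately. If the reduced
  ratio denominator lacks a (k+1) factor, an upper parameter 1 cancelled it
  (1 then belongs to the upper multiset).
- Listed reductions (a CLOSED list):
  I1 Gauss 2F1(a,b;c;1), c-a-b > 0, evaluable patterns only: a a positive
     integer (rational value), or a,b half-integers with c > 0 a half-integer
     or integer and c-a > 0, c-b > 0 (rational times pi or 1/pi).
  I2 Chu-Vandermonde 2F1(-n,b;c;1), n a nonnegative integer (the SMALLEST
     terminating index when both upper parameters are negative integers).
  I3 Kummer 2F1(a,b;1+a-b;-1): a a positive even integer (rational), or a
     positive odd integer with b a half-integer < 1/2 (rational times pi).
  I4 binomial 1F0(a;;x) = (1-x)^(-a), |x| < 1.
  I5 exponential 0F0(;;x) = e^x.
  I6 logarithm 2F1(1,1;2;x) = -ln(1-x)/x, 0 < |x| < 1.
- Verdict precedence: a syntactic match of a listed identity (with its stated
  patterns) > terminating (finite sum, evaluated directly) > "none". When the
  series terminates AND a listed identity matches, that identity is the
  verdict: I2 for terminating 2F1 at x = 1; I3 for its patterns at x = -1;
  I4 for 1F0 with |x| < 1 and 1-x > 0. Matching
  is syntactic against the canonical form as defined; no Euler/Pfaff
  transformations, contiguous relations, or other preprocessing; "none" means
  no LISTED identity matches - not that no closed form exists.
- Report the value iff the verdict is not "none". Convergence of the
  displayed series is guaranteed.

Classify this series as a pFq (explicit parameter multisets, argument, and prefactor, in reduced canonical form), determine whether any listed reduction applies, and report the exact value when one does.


First insight: from the first term 11: factor the ratio over Q (prefactor 11): negated roots = parameters.
Ratio: r(k) = -\frac{5}{8} * (k+1) (k+\frac{5}{2}) / [(k+2) (k+1)] ; factor over Q: parameters, x = -\frac{5}{8}, and C = 11.

x = -\frac{5}{8} here; the reduced form reads 2F1, upper {1, \frac{5}{2}}, lower {2}, C = 11. Verdict: none - at argument -\frac{5}{8} the multisets {1, \frac{5}{2}} ; {2} match no listed identity.


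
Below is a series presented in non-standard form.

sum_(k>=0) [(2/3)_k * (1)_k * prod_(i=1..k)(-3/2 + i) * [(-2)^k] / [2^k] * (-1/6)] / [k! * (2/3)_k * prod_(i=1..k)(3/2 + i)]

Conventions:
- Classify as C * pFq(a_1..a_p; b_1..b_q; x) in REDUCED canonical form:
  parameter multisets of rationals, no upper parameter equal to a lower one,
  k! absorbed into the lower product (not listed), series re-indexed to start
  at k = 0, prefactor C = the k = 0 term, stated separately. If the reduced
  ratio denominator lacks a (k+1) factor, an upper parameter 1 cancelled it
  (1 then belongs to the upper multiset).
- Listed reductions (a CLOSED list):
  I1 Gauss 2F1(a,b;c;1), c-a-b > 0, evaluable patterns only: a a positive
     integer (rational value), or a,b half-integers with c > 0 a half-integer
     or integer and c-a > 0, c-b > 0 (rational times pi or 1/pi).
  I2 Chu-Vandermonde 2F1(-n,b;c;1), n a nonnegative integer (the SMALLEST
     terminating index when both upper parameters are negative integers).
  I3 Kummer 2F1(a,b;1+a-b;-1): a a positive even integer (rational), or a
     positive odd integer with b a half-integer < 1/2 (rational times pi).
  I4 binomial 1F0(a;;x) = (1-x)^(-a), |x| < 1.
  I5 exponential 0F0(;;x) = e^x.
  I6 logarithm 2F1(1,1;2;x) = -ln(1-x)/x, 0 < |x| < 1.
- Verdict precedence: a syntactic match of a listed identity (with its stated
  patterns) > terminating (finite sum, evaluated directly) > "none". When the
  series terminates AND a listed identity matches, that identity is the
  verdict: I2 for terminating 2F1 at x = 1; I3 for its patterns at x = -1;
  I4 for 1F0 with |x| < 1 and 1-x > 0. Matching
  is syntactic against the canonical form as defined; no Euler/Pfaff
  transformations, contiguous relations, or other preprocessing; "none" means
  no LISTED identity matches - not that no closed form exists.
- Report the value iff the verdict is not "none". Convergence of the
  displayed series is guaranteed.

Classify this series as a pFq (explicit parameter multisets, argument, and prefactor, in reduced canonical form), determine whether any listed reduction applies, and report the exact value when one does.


Canonical form: C = -1/6 times 2F1 with upper {-1/2, 1}, lower {5/2}, x = -1. Verdict: Kummer (I3) applies (x = -1; c = 5/2 equals 1+a-b for upper {-1/2, 1}: listed pattern). Exact value: (-1/16) * pi.

First insight: with t_0 = -1/6, the parameter 2/3 appears in both the upper and lower lists and cancels.
Ratio: r(k) = (-1) * (k-1/2) (k+1) / [(k+5/2) (k+1)] - rational; roots negated = parameters, x = (-1), C = -1/6.


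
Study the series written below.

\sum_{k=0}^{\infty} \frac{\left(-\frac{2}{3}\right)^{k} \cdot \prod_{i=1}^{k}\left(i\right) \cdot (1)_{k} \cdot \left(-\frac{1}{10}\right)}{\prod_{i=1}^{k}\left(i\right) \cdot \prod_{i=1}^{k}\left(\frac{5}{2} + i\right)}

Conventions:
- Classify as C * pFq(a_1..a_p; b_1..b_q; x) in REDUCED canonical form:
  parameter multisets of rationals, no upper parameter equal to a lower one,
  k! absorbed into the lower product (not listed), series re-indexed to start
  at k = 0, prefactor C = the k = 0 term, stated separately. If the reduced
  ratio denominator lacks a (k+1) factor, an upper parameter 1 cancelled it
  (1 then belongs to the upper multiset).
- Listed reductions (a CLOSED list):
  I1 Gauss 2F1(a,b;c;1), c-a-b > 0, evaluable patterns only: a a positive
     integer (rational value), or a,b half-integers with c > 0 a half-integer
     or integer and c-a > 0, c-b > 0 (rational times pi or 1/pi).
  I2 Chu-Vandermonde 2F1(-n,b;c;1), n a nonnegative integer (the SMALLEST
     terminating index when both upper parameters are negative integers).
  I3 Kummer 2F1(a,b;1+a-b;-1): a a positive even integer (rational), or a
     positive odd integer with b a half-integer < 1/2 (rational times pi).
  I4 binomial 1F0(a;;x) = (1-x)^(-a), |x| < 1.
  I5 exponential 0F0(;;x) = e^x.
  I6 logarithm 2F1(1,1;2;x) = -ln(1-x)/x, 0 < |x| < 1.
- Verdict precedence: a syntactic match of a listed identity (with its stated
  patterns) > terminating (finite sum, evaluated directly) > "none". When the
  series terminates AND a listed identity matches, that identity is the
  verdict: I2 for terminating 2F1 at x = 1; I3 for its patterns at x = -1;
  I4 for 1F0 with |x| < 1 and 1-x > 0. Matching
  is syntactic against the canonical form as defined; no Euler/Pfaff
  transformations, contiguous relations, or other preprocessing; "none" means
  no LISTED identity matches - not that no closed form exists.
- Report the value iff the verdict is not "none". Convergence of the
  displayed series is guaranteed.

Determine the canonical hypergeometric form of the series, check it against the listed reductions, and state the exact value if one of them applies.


Structural cue: x = -\frac{2}{3} and the running product (prefactor -1/10) telescopes to a rising factorial.
Consecutive-term ratio: r(k) = -\frac{2}{3} * (k+1) (k+1) / [(k+\frac{7}{2}) (k+1)] - rational in k, leading ratio -\frac{2}{3}; with t_0 = -\frac{1}{10}, classification follows.

With C = -\frac{1}{10}: the canonical form is 2F1(1, 1; \frac{7}{2}; -\frac{2}{3}). Verdict: none. Every listed pattern misses the 2F1 form at -\frac{2}{3}, upper {1, 1}.


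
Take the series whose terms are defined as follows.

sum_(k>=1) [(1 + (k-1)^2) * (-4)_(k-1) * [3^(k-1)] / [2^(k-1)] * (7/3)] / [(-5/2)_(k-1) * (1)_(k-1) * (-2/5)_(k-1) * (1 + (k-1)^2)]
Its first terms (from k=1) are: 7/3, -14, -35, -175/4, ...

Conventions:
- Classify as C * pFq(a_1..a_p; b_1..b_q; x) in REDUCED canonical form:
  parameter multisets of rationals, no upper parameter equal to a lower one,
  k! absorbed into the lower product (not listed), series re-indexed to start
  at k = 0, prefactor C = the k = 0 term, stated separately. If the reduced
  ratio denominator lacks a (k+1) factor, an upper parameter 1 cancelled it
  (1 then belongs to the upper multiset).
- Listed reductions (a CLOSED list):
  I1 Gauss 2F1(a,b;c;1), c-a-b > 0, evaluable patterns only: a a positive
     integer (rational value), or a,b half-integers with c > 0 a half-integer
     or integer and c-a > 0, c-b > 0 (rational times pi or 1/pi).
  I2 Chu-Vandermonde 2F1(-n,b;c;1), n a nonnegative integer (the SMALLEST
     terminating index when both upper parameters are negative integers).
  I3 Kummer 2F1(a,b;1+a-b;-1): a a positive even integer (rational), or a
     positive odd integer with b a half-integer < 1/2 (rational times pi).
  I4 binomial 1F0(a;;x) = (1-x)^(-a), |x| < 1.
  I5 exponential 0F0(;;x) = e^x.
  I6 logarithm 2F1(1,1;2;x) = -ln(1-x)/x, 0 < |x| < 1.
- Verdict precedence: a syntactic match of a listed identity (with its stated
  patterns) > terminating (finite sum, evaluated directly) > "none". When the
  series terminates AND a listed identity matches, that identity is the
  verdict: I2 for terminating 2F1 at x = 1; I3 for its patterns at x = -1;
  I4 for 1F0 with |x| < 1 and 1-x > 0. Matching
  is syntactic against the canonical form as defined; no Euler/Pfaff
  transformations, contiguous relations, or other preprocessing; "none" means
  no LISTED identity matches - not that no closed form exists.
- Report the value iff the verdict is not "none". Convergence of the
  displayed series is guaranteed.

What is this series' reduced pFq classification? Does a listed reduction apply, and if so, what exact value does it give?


x = 3/2 here; the reduced form reads 1F2, upper {-4}, lower {-5/2, -2/5}, C = 7/3. Verdict: terminating (-4 upstairs). 5 nonzero terms in all; added directly. Hence: -48545/624.

Key observation: t_0 being 7/3, the two geometric factors (prefactor 7/3) combine into one argument.
Term ratio: r(k) = (3/2) * (k-4) / [(k-5/2) (k-2/5) (k+1)] - rational in k, leading ratio (3/2); with t_0 = 7/3, classification follows.


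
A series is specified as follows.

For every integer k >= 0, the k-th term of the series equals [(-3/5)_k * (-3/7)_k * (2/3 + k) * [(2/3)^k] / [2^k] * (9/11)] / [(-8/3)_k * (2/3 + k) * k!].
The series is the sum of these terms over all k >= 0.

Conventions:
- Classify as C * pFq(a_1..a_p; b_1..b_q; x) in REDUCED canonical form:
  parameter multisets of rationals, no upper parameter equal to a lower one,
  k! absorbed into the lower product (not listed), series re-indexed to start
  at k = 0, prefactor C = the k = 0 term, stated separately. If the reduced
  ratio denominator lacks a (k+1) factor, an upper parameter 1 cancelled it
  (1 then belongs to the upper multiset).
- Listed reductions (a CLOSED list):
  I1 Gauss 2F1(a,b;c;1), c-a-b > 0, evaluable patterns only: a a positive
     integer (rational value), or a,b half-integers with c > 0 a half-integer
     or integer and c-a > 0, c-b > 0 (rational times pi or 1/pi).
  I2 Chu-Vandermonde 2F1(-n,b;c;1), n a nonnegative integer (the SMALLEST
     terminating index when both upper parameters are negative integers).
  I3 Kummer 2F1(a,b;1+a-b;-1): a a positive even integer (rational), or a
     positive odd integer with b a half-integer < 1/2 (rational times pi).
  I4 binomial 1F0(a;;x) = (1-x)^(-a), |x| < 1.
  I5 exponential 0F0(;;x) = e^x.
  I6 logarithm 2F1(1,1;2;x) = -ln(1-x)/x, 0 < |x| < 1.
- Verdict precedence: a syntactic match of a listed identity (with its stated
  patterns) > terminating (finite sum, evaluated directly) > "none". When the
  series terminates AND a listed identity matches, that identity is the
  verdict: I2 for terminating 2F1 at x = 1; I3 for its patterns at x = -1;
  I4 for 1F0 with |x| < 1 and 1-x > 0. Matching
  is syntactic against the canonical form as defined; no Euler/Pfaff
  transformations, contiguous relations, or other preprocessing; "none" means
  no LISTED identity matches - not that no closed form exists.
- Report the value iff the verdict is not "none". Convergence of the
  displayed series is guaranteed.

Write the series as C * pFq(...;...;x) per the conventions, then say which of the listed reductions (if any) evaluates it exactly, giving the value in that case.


x = 1/3 here; the reduced form reads 2F1, upper {-3/5, -3/7}, lower {-8/3}, C = 9/11. Verdict: none. Every listed pattern misses the 2F1 form at 1/3, upper {-3/5, -3/7}.

First insight: x = (1/3) and the two k-th powers (prefactor 9/11) combine into one argument.
Adjacent-term ratio: r(k) = (1/3) * (k-3/5) (k-3/7) / [(k-8/3) (k+1)] - rational; roots negated = parameters, x = (1/3), C = 9/11.


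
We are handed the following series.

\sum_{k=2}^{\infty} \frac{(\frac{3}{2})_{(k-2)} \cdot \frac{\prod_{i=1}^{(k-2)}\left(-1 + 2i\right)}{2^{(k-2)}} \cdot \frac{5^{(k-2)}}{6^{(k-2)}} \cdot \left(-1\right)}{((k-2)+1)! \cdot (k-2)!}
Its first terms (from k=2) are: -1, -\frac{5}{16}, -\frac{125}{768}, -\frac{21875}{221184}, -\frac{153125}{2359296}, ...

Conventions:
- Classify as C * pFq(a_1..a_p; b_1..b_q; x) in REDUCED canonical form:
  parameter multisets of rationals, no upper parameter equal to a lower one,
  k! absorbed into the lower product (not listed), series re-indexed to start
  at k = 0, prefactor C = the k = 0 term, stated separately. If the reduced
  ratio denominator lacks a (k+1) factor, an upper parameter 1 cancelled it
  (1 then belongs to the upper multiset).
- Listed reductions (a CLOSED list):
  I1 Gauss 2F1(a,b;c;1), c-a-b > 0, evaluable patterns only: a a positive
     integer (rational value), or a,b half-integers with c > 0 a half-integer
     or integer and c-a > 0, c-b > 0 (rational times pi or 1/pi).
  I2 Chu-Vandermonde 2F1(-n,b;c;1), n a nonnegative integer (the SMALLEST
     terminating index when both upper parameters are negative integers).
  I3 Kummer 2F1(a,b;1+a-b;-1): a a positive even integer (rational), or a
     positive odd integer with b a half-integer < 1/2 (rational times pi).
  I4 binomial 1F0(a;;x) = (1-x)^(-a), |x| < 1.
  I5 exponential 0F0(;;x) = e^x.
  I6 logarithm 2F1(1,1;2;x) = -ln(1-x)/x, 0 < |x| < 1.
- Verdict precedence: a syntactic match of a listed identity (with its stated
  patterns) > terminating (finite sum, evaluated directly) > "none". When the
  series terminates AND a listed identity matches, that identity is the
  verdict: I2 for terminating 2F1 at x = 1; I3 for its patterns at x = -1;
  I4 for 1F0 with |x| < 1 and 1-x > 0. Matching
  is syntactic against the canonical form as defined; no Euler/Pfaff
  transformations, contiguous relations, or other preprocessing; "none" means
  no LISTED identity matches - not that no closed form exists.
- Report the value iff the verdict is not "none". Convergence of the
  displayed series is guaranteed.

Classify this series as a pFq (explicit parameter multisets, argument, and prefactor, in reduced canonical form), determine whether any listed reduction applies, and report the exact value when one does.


x = \frac{5}{6} here; the reduced form reads 2F1, upper {\frac{1}{2}, \frac{3}{2}}, lower {2}, C = -1. Verdict: none. No listed pattern accepts 2F1(\frac{1}{2}, \frac{3}{2}; 2; \frac{5}{6}).

Structural cue: t_0 = -1 here, and the odd product 1*3*...*(2k-1) (prefactor -1) is 2^k (1/2)_k.
Consecutive-term ratio: r(k) = \frac{5}{6} * (k+\frac{1}{2}) (k+\frac{3}{2}) / [(k+2) (k+1)] - rational; roots negated = parameters, x = \frac{5}{6}, C = -1.


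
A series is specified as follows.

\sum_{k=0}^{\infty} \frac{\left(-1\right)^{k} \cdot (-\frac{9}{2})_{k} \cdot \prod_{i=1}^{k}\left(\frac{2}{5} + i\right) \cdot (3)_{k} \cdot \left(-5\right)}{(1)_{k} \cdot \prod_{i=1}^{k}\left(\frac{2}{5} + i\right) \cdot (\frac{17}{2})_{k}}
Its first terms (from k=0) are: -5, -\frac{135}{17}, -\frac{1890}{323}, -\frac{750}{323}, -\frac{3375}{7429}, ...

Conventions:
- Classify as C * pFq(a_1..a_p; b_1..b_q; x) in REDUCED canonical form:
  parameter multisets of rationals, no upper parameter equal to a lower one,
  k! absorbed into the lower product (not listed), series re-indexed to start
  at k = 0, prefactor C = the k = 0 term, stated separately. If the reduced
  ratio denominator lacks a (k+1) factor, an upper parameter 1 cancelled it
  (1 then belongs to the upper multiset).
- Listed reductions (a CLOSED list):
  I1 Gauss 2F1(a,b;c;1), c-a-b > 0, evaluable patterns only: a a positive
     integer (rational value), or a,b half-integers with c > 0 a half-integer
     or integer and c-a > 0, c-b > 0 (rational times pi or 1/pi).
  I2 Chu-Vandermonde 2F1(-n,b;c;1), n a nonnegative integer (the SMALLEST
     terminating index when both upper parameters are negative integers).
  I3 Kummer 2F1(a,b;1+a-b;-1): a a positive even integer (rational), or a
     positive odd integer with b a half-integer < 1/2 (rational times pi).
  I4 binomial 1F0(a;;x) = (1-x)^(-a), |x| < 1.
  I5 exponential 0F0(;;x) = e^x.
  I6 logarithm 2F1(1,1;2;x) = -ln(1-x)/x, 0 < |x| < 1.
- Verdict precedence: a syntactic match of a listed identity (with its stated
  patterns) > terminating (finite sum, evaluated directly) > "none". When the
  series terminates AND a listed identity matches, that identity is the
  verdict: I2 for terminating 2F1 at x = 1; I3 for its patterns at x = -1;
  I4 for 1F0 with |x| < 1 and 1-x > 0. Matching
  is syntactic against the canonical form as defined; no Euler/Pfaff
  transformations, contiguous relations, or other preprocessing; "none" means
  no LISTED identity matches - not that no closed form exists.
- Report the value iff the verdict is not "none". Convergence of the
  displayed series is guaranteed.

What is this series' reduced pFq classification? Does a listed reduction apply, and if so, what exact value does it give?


Prefactor -5, argument -1: 2F1 with upper {-\frac{9}{2}, 3} over lower {\frac{17}{2}}. Verdict: this is Kummer (I3) (x = -1; c = \frac{17}{2} equals 1+a-b for upper {-\frac{9}{2}, 3}: listed pattern). Sum: \left(-\frac{225225}{32768}\right) \cdot \pi.

Structural cue: t_0 = -5 here, and the lower running product (prefactor -5) is a rising factorial.
Consecutive-term ratio: r(k) = -1 * (k-\frac{9}{2}) (k+3) / [(k+\frac{17}{2}) (k+1)] - rational in k. x = -1; t_0 = -5; negate the roots.


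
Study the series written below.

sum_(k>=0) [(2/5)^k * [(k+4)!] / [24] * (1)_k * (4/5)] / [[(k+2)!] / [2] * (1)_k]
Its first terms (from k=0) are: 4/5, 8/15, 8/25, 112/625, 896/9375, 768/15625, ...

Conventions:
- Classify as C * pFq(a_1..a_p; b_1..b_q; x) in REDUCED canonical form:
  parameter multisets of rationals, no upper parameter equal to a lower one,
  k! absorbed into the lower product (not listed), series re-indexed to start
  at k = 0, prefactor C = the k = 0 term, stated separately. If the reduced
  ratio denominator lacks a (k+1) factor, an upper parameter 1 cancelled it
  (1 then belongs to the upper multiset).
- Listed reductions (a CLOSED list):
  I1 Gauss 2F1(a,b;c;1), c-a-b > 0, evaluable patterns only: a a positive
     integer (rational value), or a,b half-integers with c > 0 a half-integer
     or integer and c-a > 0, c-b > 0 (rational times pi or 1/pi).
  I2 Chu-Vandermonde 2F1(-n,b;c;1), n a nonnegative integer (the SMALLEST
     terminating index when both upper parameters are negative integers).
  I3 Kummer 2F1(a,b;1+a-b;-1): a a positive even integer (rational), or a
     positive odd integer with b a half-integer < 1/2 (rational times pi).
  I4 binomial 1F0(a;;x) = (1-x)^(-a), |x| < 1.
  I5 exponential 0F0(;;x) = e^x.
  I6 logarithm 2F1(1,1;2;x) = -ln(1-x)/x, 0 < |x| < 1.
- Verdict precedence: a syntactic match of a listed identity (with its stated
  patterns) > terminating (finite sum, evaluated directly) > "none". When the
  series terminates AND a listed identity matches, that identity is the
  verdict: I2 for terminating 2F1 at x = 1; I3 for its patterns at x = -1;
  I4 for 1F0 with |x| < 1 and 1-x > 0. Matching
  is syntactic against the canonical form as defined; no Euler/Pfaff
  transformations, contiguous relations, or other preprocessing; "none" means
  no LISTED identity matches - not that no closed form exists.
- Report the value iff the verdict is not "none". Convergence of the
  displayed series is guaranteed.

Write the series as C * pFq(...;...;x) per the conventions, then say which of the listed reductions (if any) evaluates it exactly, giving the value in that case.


This is 4/5 * 2F1(1, 5; 3; 2/5) in reduced canonical form. Verdict: none here - no I1-I6 shape fits x = 2/5 with lower {3}.

Structural cue: x = (2/5) and the factorial ratio (C = 4/5, x = 2/5) (k+a-1)!/(a-1)! is a rising factorial (a)_k.
Adjacent-term ratio: r(k) = (2/5) * (k+1) (k+5) / [(k+3) (k+1)] - rational in k, leading ratio (2/5); with t_0 = 4/5, classification follows.


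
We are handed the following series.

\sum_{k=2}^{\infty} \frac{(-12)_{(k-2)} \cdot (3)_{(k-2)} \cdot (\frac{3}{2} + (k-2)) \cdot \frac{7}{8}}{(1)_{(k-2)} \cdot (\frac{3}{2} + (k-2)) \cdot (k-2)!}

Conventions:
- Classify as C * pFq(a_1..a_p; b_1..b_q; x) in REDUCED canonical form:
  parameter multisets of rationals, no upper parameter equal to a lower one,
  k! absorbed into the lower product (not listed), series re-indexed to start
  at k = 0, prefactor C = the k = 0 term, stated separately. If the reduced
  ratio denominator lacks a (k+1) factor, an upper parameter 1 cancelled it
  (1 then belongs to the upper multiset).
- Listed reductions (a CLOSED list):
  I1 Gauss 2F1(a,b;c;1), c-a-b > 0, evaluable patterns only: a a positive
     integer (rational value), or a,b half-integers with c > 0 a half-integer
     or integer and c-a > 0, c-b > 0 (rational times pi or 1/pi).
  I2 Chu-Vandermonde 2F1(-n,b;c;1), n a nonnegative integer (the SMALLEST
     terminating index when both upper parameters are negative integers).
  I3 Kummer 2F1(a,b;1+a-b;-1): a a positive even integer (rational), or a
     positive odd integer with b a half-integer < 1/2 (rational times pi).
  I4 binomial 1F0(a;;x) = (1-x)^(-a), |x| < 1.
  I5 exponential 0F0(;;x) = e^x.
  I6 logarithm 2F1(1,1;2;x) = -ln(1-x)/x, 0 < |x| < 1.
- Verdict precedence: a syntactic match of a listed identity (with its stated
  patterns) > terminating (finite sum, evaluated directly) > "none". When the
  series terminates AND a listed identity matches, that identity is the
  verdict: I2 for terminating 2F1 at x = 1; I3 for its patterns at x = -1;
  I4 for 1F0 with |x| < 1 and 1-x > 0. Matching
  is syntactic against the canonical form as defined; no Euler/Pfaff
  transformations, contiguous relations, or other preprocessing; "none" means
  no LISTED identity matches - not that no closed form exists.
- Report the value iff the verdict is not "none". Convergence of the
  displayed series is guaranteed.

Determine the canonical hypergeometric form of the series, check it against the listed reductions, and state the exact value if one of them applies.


The series (x = 1) is 2F1: upper {-12, 3}, lower {1}, prefactor \frac{7}{8}. Verdict: this is Chu-Vandermonde (I2) (terminating 2F1 at x = 1 with n = 12, b = 3, c = 1). Exact value: 0.

First insight: t_0 being \frac{7}{8}, (1)_k (C = 7/8, x = 1) is k! itself.
Step ratio: r(k) = 1 * (k-12) (k+3) / [(k+1) (k+1)] - poly over poly, x = 1 from leading terms; C = \frac{7}{8} at k = 0.


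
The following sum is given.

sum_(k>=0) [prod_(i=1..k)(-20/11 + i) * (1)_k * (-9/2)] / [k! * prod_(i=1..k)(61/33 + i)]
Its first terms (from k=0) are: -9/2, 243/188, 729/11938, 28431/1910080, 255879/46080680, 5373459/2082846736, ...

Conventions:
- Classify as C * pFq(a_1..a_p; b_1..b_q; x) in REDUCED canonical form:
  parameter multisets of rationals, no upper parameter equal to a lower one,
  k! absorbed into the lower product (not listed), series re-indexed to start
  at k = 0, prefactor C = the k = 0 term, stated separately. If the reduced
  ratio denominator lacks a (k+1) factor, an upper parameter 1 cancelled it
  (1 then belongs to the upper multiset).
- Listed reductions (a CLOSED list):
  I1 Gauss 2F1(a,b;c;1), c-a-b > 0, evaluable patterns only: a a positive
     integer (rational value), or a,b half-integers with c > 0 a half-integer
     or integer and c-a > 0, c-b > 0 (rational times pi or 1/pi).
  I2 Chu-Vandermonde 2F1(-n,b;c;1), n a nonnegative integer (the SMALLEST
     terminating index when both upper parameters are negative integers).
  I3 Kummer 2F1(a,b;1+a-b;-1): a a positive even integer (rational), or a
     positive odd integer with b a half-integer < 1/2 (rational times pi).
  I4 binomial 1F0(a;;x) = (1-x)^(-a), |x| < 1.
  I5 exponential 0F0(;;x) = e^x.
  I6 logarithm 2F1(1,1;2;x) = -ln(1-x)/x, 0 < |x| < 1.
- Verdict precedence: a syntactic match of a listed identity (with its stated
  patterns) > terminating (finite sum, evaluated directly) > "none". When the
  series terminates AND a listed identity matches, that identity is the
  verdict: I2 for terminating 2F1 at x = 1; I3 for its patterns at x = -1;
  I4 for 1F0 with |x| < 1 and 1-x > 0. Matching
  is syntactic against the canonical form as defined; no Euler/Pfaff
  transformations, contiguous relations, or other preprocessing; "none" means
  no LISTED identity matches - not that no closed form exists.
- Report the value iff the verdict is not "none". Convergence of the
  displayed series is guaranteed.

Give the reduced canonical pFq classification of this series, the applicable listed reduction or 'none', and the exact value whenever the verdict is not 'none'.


With C = -9/2: the canonical form is 2F1(-9/11, 1; 94/33; 1). Verdict: Gauss (I1, integer-parameter pattern) applies (x = 1: the Gamma ratio telescopes since c-a-b = 8/3 > 0 and a = 1 in Z>0). Value: -549/176.

Key observation: t_0 = -9/2 here, and the lower running product (C = -9/2, x = 1) is a rising factorial.
Step ratio: r(k) = 1 * (k-9/11) (k+1) / [(k+94/33) (k+1)] - rational in k. x = 1; t_0 = -9/2; negate the roots.


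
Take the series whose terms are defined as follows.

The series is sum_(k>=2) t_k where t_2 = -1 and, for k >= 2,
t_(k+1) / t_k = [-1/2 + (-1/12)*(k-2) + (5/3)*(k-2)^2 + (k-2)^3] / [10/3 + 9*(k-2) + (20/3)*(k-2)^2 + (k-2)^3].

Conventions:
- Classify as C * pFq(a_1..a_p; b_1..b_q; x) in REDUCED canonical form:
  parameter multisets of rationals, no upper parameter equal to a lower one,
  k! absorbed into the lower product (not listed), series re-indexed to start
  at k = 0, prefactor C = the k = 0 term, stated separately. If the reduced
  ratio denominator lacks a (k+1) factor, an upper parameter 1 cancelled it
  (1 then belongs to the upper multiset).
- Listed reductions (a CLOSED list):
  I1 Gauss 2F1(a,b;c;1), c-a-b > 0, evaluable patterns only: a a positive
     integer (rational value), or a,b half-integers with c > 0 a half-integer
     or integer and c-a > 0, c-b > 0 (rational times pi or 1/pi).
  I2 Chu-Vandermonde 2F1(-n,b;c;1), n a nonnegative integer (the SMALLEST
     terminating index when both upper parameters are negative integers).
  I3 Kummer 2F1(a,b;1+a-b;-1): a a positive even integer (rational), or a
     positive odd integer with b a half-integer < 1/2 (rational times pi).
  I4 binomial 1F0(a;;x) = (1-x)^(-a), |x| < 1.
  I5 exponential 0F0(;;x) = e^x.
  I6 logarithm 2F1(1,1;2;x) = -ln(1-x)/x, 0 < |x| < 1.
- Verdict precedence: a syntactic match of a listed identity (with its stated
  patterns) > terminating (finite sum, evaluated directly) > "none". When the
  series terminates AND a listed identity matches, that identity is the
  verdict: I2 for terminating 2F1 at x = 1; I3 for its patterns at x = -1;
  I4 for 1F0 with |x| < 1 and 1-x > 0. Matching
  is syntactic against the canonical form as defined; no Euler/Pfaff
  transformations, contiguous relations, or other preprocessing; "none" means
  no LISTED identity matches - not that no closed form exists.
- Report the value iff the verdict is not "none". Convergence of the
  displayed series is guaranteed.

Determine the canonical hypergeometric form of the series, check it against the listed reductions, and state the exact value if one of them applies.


Reduced: x = 1, 2F1, upper = {-1/2, 3/2}, lower = {5}, C = -1. Verdict at x = 1: Gauss's theorem I1 (half-integer case) matches (x = 1; upper {-1/2, 3/2} half-integers, c = 5 in the evaluable pattern). Sum: (-4096/1575) / pi.

Structural cue: from the first term -1: roots of the ratio polynomials (C = -1) are the negated parameters.
Step ratio: r(k) = 1 * (k-1/2) (k+3/2) / [(k+5) (k+1)] ; factor over Q: parameters, x = 1, and C = -1.


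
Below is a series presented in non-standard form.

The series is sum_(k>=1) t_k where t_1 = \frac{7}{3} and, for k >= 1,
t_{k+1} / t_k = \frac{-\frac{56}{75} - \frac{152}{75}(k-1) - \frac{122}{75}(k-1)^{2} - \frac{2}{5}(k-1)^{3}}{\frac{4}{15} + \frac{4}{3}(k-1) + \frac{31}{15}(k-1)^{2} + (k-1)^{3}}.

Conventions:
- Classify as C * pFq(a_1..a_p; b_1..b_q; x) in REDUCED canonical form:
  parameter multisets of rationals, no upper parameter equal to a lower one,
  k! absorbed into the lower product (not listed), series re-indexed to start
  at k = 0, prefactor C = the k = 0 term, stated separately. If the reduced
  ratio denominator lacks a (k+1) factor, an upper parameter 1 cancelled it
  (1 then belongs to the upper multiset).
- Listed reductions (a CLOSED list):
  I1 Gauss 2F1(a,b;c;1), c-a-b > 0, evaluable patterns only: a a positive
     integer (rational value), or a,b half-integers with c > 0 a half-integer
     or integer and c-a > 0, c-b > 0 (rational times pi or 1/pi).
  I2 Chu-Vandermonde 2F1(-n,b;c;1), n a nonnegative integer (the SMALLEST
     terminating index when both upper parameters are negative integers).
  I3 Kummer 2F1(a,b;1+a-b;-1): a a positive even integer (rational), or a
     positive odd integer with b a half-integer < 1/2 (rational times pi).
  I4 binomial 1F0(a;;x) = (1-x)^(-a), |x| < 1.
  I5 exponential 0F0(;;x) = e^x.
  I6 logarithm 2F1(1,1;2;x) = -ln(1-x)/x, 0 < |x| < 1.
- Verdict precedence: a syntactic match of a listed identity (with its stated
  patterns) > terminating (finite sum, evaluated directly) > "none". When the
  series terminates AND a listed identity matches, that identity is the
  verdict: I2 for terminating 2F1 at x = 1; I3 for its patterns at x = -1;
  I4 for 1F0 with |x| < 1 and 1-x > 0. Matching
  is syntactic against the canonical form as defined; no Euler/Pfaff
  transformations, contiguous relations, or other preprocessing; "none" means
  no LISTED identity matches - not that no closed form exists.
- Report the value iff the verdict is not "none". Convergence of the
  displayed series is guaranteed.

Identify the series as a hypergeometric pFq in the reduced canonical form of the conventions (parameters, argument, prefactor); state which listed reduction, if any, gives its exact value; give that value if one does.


The series (x = -\frac{2}{5}) is 2F1: upper {\frac{7}{5}, 2}, lower {\frac{2}{5}}, prefactor \frac{7}{3}. Verdict: no listed reduction: x = -\frac{2}{5} and upper {\frac{7}{5}, 2} fail every I1-I6 pattern.

First insight: t_0 being \frac{7}{3}, cancel k + 2/3 from the displayed ratio first; then C = 7/3.
Consecutive-term ratio: r(k) = -\frac{2}{5} * (k+\frac{7}{5}) (k+2) / [(k+\frac{2}{5}) (k+1)] - poly over poly, x = -\frac{2}{5} from leading terms; C = \frac{7}{3} at k = 0.


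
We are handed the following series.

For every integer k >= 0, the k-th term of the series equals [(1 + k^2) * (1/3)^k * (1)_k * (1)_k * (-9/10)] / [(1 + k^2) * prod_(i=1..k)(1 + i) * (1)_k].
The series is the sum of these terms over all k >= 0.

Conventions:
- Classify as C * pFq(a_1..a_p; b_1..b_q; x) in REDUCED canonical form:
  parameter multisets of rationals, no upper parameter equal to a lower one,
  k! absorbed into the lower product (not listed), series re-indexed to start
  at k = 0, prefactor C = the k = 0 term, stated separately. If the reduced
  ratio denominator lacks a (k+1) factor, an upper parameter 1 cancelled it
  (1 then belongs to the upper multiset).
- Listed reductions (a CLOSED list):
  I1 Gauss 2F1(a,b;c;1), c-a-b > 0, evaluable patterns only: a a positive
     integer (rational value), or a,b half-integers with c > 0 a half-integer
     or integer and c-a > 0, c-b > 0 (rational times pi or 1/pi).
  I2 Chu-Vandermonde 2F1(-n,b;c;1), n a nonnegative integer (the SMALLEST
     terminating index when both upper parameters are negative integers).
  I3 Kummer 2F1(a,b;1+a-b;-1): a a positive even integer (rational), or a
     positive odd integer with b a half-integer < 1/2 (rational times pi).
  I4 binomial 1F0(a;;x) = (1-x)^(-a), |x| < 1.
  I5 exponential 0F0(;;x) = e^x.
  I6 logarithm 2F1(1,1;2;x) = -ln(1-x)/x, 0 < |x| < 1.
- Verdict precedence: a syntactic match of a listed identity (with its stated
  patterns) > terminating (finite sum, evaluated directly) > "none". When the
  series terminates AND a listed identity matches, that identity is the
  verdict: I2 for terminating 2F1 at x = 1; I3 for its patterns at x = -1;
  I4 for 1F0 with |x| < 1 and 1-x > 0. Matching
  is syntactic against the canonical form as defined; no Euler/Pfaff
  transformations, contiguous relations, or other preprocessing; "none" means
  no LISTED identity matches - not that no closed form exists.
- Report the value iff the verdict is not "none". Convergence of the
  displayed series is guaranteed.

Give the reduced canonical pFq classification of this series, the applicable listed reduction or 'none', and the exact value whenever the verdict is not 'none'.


The tell: from the first term -9/10: striking the common factor k^2 + 1 reduces the term (prefactor -9/10).
Consecutive-term ratio: r(k) = (1/3) * (k+1) (k+1) / [(k+2) (k+1)] - poly over poly, x = (1/3) from leading terms; C = -9/10 at k = 0.

The series (x = 1/3) is 2F1: upper {1, 1}, lower {2}, prefactor -9/10. Verdict: this is the logarithmic series (I6) (the logarithm: parameters (1,1;2), x = 1/3). Hence: (27/10) * ln(2/3).


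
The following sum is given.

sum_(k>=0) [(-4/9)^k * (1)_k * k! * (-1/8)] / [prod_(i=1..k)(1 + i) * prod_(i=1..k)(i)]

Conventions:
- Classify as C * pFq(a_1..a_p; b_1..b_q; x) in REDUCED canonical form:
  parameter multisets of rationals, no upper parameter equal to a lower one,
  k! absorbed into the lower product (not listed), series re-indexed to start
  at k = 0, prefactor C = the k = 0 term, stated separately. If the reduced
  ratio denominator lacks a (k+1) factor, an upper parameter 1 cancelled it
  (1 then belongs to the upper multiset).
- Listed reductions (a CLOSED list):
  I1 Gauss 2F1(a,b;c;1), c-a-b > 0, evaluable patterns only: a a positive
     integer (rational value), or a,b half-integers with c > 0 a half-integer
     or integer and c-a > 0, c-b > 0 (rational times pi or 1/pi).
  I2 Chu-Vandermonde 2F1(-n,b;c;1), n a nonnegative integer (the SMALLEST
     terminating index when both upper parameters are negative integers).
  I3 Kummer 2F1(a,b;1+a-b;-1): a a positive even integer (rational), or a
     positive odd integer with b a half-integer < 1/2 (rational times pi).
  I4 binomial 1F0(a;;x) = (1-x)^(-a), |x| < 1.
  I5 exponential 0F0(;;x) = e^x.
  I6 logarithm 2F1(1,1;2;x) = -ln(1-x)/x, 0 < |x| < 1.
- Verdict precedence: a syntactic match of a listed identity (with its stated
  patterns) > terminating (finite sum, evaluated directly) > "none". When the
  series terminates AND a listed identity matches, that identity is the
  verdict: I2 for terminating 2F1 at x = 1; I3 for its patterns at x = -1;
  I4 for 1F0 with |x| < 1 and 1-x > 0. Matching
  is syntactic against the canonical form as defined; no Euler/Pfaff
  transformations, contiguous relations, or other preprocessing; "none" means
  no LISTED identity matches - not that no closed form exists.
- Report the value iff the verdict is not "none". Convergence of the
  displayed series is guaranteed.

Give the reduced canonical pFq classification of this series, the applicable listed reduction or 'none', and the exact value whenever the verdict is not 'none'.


Reduced: x = -4/9, 2F1, upper = {1, 1}, lower = {2}, C = -1/8. Verdict: the logarithmic series (I6) matches (the logarithm: parameters (1,1;2), x = -4/9). Its exact value is (-9/32) * ln(13/9).

First insight: x = (-4/9) and the lower running product (prefactor -1/8) is a rising factorial.
Adjacent-term ratio: r(k) = (-4/9) * (k+1) (k+1) / [(k+2) (k+1)] - rational in k, leading ratio (-4/9); with t_0 = -1/8, classification follows.


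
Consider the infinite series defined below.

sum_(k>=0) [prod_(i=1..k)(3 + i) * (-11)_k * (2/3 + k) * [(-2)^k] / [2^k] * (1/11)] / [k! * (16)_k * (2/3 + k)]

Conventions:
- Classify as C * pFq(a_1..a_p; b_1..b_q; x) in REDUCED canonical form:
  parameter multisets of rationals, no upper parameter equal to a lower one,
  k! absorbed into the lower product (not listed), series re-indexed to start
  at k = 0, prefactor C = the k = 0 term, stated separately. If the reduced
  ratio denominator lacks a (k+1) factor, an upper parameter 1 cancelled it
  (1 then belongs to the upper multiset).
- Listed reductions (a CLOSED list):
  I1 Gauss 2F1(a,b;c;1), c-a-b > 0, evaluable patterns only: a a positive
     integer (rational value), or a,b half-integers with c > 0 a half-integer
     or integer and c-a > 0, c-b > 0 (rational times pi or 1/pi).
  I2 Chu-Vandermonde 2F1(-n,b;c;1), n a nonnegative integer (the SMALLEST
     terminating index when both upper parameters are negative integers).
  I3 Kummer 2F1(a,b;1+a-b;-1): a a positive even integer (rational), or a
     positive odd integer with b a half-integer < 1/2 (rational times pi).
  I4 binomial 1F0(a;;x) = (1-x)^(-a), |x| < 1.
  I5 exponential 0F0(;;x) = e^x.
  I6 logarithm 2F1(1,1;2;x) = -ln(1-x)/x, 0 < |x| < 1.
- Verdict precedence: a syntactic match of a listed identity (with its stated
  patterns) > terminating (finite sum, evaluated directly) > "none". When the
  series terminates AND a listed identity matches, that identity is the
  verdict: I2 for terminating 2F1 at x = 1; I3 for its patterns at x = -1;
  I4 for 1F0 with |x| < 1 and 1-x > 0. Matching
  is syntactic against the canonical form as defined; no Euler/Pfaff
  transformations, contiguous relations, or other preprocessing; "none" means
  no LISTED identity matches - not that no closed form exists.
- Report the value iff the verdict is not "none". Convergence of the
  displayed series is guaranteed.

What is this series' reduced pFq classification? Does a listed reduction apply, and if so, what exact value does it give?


x = -1 here; the reduced form reads 2F1, upper {-11, 4}, lower {16}, C = 1/11. Verdict: Kummer's theorem (I3) matches (x = -1; c = 16 equals 1+a-b for upper {-11, 4}: listed pattern). Sum: 35/22.

Structural cue: from the first term 1/11: the two k-th powers (C = 1/11, x = -1) combine into one argument.
Ratio: r(k) = (-1) * (k-11) (k+4) / [(k+16) (k+1)] ; factor over Q: parameters, x = (-1), and C = 1/11.
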